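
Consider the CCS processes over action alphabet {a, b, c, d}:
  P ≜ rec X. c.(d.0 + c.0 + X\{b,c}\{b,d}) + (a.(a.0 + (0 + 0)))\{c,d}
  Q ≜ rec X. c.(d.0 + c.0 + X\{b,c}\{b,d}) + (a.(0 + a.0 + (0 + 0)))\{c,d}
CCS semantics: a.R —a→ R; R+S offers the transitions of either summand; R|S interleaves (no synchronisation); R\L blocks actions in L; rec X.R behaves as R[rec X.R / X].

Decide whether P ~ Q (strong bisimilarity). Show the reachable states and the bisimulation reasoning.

YES

LTS(P): 7 reachable states
  s0 = rec X. c.(d.0 + c.0 + X\{b,c}\{b,d}) + (a.(a.0 + (0 + 0)))\{c,d} → --a--▸ s1, --c--▸ s2
  s1 = (a.0 + (0 + 0))\{c,d} → --a--▸ s3
  s2 = d.0 + c.0 + (rec X. c.(d.0 + c.0 + X\{b,c}\{b,d}) + (a.(a.0 + (0 + 0)))\{c,d})\{b,c}\{b,d} → --a--▸ s4, --c--▸ s5, --d--▸ s5
  s3 = 0\{c,d} → (no moves)
  s4 = (a.0 + (0 + 0))\{c,d}\{b,c}\{b,d} → --a--▸ s6
  s5 = 0 → (no moves)
  s6 = 0\{c,d}\{b,c}\{b,d} → (no moves)
LTS(Q): 7 reachable states
  t0 = rec X. c.(d.0 + c.0 + X\{b,c}\{b,d}) + (a.(0 + a.0 + (0 + 0)))\{c,d} → --a--▸ t1, --c--▸ t2
  t1 = (0 + a.0 + (0 + 0))\{c,d} → --a--▸ t3
  t2 = d.0 + c.0 + (rec X. c.(d.0 + c.0 + X\{b,c}\{b,d}) + (a.(0 + a.0 + (0 + 0)))\{c,d})\{b,c}\{b,d} → --a--▸ t4, --c--▸ t5, --d--▸ t5
  t3 = 0\{c,d} → (no moves)
  t4 = (0 + a.0 + (0 + 0))\{c,d}\{b,c}\{b,d} → --a--▸ t6
  t5 = 0 → (no moves)
  t6 = 0\{c,d}\{b,c}\{b,d} → (no moves)
Partition-refinement fixed point:
  B0 = {s0, t0}
  B1 = {s2, t2}
  B2 = {s1, s4, t1, t4}
  B3 = {s3, s5, s6, t3, t5, t6}
s0 ∈ B0, t0 ∈ B0 → same block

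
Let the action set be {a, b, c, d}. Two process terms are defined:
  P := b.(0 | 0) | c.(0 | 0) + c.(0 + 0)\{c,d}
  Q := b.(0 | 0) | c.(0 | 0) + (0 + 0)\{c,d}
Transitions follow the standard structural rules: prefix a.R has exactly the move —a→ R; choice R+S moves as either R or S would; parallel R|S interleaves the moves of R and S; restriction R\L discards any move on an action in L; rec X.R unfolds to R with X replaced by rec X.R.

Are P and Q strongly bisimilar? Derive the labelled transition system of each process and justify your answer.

Reachable graph of P (5 states):
  s0 = b.(0 | 0) | c.(0 | 0) + c.(0 + 0)\{c,d} ⊢ -b-> s1, -c-> s2, -c-> s3
  s1 = 0 | 0 | c.(0 | 0) ⊢ -c-> s4
  s2 = (0 + 0)\{c,d} ⊢ ·
  s3 = b.(0 | 0) | (0 | 0) ⊢ -b-> s4
  s4 = 0 | 0 | (0 | 0) ⊢ ·
Reachable graph of Q (4 states):
  t0 = b.(0 | 0) | c.(0 | 0) + (0 + 0)\{c,d} ⊢ -b-> t1, -c-> t2
  t1 = 0 | 0 | c.(0 | 0) ⊢ -c-> t3
  t2 = b.(0 | 0) | (0 | 0) ⊢ -b-> t3
  t3 = 0 | 0 | (0 | 0) ⊢ ·
Bisimilarity quotient blocks:
  B0 = {s0}
  B1 = {s3, t2}
  B2 = {s2, s4, t3}
  B3 = {s1, t1}
  B4 = {t0}
s0 ∈ B0, t0 ∈ B4 → different blocks

P ≁ Q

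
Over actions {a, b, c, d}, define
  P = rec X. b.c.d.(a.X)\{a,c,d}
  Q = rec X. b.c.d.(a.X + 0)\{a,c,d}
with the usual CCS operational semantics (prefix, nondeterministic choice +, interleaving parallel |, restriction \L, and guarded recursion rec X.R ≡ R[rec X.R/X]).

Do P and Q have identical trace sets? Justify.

trace-equivalent

LTS(P): 4 reachable states
  s0 = rec X. b.c.d.(a.X)\{a,c,d} has moves =b=> s1
  s1 = c.d.(a.(rec X. b.c.d.(a.X)\{a,c,d}))\{a,c,d} has moves =c=> s2
  s2 = d.(a.(rec X. b.c.d.(a.X)\{a,c,d}))\{a,c,d} has moves =d=> s3
  s3 = (a.(rec X. b.c.d.(a.X)\{a,c,d}))\{a,c,d} has moves (no moves)
LTS(Q): 4 reachable states
  t0 = rec X. b.c.d.(a.X + 0)\{a,c,d} has moves =b=> t1
  t1 = c.d.(a.(rec X. b.c.d.(a.X + 0)\{a,c,d}) + 0)\{a,c,d} has moves =c=> t2
  t2 = d.(a.(rec X. b.c.d.(a.X + 0)\{a,c,d}) + 0)\{a,c,d} has moves =d=> t3
  t3 = (a.(rec X. b.c.d.(a.X + 0)\{a,c,d}) + 0)\{a,c,d} has moves (no moves)
Coarsest stable partition (strong bisimilarity classes):
  B0 = {s0, t0}
  B1 = {s1, t1}
  B2 = {s2, t2}
  B3 = {s3, t3}
s0 ∈ B0, t0 ∈ B0 → same block
Bisimilar ⇒ trace-equivalent.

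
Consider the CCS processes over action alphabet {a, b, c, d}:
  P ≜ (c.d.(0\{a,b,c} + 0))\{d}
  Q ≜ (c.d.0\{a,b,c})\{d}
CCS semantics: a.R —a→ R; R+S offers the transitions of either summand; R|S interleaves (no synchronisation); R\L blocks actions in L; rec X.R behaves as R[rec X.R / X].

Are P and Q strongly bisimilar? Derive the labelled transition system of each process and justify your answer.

YES

Reachable graph of P (2 states):
  u0 = (c.d.(0\{a,b,c} + 0))\{d} → ··c··> u1
  u1 = (d.(0\{a,b,c} + 0))\{d} → ∅
Reachable graph of Q (2 states):
  v0 = (c.d.0\{a,b,c})\{d} → ··c··> v1
  v1 = (d.0\{a,b,c})\{d} → ∅
Bisimilarity quotient blocks:
  B0 = {u0, v0}
  B1 = {u1, v1}
u0 ∈ B0, v0 ∈ B0 → same block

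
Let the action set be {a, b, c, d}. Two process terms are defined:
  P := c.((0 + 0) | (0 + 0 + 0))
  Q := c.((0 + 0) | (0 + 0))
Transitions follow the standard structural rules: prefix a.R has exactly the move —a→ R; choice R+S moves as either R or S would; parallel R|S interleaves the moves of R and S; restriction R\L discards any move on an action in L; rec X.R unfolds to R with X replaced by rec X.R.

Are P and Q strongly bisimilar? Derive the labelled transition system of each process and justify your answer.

LTS(P): 2 reachable states
  m0 = c.((0 + 0) | (0 + 0 + 0)) | ··c··> m1
  m1 = (0 + 0) | (0 + 0 + 0) | ·
LTS(Q): 2 reachable states
  n0 = c.((0 + 0) | (0 + 0)) | ··c··> n1
  n1 = (0 + 0) | (0 + 0) | ·
Bisimilarity quotient blocks:
  B0 = {m0, n0}
  B1 = {m1, n1}
m0 ∈ B0, n0 ∈ B0 → same block

YES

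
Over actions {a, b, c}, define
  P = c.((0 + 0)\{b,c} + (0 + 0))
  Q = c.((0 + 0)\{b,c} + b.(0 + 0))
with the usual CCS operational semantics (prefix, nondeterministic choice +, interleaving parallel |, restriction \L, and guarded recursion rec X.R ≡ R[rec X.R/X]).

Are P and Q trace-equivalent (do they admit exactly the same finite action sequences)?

Reachable graph of P (2 states):
  u0 = c.((0 + 0)\{b,c} + (0 + 0)) | --c--▸ u1
  u1 = (0 + 0)\{b,c} + (0 + 0) | stopped
Reachable graph of Q (3 states):
  v0 = c.((0 + 0)\{b,c} + b.(0 + 0)) | --c--▸ v1
  v1 = (0 + 0)\{b,c} + b.(0 + 0) | --b--▸ v2
  v2 = 0 + 0 | stopped
Trace ⟨cb⟩ through Q, begin at {v0}:
  after c @ step 1: {v1}
  after b @ step 2: {v2}
  Q completes σ.
Trace ⟨cb⟩ through P, begin at {u0}:
  after c @ step 1: {u1}
  after b @ step 2: ∅ (P stuck)

traces(P) ≠ traces(Q) — witness ⟨cb⟩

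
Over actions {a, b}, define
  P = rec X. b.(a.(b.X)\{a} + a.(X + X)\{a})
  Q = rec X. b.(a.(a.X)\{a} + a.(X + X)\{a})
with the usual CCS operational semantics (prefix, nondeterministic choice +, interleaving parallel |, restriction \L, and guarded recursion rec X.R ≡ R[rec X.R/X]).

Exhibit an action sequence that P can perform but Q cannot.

Reachable graph of P (6 states):
  s0 = rec X. b.(a.(b.X)\{a} + a.(X + X)\{a}) :: =b=> s1
  s1 = a.(b.(rec X. b.(a.(b.X)\{a} + a.(X + X)\{a})))\{a} + a.((rec X. b.(a.(b.X)\{a} + a.(X + X)\{a})) + (rec X. b.(a.(b.X)\{a} + a.(X + X)\{a})))\{a} :: =a=> s2, =a=> s3
  s2 = ((rec X. b.(a.(b.X)\{a} + a.(X + X)\{a})) + (rec X. b.(a.(b.X)\{a} + a.(X + X)\{a})))\{a} :: =b=> s4
  s3 = (b.(rec X. b.(a.(b.X)\{a} + a.(X + X)\{a})))\{a} :: =b=> s5
  s4 = (a.(b.(rec X. b.(a.(b.X)\{a} + a.(X + X)\{a})))\{a} + a.((rec X. b.(a.(b.X)\{a} + a.(X + X)\{a})) + (rec X. b.(a.(b.X)\{a} + a.(X + X)\{a})))\{a})\{a} :: stopped
  s5 = (rec X. b.(a.(b.X)\{a} + a.(X + X)\{a}))\{a} :: =b=> s4
Reachable graph of Q (5 states):
  t0 = rec X. b.(a.(a.X)\{a} + a.(X + X)\{a}) :: =b=> t1
  t1 = a.(a.(rec X. b.(a.(a.X)\{a} + a.(X + X)\{a})))\{a} + a.((rec X. b.(a.(a.X)\{a} + a.(X + X)\{a})) + (rec X. b.(a.(a.X)\{a} + a.(X + X)\{a})))\{a} :: =a=> t2, =a=> t3
  t2 = ((rec X. b.(a.(a.X)\{a} + a.(X + X)\{a})) + (rec X. b.(a.(a.X)\{a} + a.(X + X)\{a})))\{a} :: =b=> t4
  t3 = (a.(rec X. b.(a.(a.X)\{a} + a.(X + X)\{a})))\{a} :: stopped
  t4 = (a.(a.(rec X. b.(a.(a.X)\{a} + a.(X + X)\{a})))\{a} + a.((rec X. b.(a.(a.X)\{a} + a.(X + X)\{a})) + (rec X. b.(a.(a.X)\{a} + a.(X + X)\{a})))\{a})\{a} :: stopped
Run σ = ⟨babb⟩ on P: start {s0}
  step 1 (b): {s1}
  step 2 (a): {s2, s3}
  step 3 (b): {s4, s5}
  step 4 (b): {s4}
  ✓ P
Run σ = ⟨babb⟩ on Q: start {t0}
  step 1 (b): {t1}
  step 2 (a): {t2, t3}
  step 3 (b): {t4}
  step 4 (b): ∅ (Q stuck)

babb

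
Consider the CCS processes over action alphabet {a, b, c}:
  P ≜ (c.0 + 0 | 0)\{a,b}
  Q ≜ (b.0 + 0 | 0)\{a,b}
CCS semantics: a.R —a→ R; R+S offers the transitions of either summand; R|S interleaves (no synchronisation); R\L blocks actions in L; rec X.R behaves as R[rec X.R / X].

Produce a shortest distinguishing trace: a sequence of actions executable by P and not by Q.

c

P's transition system — 2 states:
  s0 = (c.0 + 0 | 0)\{a,b} | ··c··> s1
  s1 = 0\{a,b} | ∅
Q's transition system — 1 states:
  t0 = (b.0 + 0 | 0)\{a,b} | ∅
Run σ = ⟨c⟩ on P: start {s0}
  after c @ step 1: {s1}
  — P admits the full trace.
Run σ = ⟨c⟩ on Q: start {t0}
  after c @ step 1: no successor for Q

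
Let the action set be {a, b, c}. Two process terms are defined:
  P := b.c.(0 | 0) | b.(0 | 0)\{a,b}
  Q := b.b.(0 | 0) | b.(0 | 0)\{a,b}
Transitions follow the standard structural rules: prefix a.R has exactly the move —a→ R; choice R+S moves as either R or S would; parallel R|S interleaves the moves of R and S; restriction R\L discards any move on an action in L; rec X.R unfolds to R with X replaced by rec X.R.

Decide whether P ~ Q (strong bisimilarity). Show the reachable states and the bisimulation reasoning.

P ≁ Q

LTS(P): 6 reachable states
  m0 = b.c.(0 | 0) | b.(0 | 0)\{a,b} → —b→ m1, —b→ m2
  m1 = b.c.(0 | 0) | (0 | 0)\{a,b} → —b→ m3
  m2 = c.(0 | 0) | b.(0 | 0)\{a,b} → —b→ m3, —c→ m4
  m3 = c.(0 | 0) | (0 | 0)\{a,b} → —c→ m5
  m4 = 0 | 0 | b.(0 | 0)\{a,b} → —b→ m5
  m5 = 0 | 0 | (0 | 0)\{a,b} → ·
LTS(Q): 6 reachable states
  n0 = b.b.(0 | 0) | b.(0 | 0)\{a,b} → —b→ n1, —b→ n2
  n1 = b.(0 | 0) | b.(0 | 0)\{a,b} → —b→ n3, —b→ n4
  n2 = b.b.(0 | 0) | (0 | 0)\{a,b} → —b→ n4
  n3 = 0 | 0 | b.(0 | 0)\{a,b} → —b→ n5
  n4 = b.(0 | 0) | (0 | 0)\{a,b} → —b→ n5
  n5 = 0 | 0 | (0 | 0)\{a,b} → ·
Partition-refinement fixed point:
  B0 = {m0}
  B1 = {m1}
  B2 = {m3}
  B3 = {m5, n5}
  B4 = {m2}
  B5 = {m4, n3, n4}
  B6 = {n0}
  B7 = {n1, n2}
m0 ∈ B0, n0 ∈ B6 → different blocks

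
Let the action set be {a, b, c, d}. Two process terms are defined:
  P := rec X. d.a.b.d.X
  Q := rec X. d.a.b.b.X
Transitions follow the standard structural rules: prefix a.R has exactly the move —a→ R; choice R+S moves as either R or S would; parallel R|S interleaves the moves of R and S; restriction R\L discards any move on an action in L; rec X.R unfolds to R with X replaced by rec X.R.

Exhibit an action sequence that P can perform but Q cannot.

dabd

Reachable graph of P (4 states):
  p0 = rec X. d.a.b.d.X :: =d=> p1
  p1 = a.b.d.(rec X. d.a.b.d.X) :: =a=> p2
  p2 = b.d.(rec X. d.a.b.d.X) :: =b=> p3
  p3 = d.(rec X. d.a.b.d.X) :: =d=> p0
Reachable graph of Q (4 states):
  q0 = rec X. d.a.b.b.X :: =d=> q1
  q1 = a.b.b.(rec X. d.a.b.b.X) :: =a=> q2
  q2 = b.b.(rec X. d.a.b.b.X) :: =b=> q3
  q3 = b.(rec X. d.a.b.b.X) :: =b=> q0
Executing dabd from P (initial set {p0}):
  after d @ step 1: {p1}
  after a @ step 2: {p2}
  after b @ step 3: {p3}
  after d @ step 4: {p0}
  P completes σ.
Executing dabd from Q (initial set {q0}):
  after d @ step 1: {q1}
  after a @ step 2: {q2}
  after b @ step 3: {q3}
  after d @ step 4: no successor for Q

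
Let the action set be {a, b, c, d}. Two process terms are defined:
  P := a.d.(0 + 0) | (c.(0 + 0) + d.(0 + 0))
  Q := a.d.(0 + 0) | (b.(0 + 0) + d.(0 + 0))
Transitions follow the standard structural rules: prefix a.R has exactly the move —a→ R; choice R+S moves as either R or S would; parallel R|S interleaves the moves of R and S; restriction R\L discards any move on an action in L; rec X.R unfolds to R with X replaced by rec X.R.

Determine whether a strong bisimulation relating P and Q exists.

NO

Reachable graph of P (6 states):
  m0 = a.d.(0 + 0) | (c.(0 + 0) + d.(0 + 0)) :: ··a··> m1, ··c··> m2, ··d··> m2
  m1 = d.(0 + 0) | (c.(0 + 0) + d.(0 + 0)) :: ··c··> m3, ··d··> m3, ··d··> m4
  m2 = a.d.(0 + 0) | (0 + 0) :: ··a··> m3
  m3 = d.(0 + 0) | (0 + 0) :: ··d··> m5
  m4 = (0 + 0) | (c.(0 + 0) + d.(0 + 0)) :: ··c··> m5, ··d··> m5
  m5 = (0 + 0) | (0 + 0) :: ·
Reachable graph of Q (6 states):
  n0 = a.d.(0 + 0) | (b.(0 + 0) + d.(0 + 0)) :: ··a··> n1, ··b··> n2, ··d··> n2
  n1 = d.(0 + 0) | (b.(0 + 0) + d.(0 + 0)) :: ··b··> n3, ··d··> n3, ··d··> n4
  n2 = a.d.(0 + 0) | (0 + 0) :: ··a··> n3
  n3 = d.(0 + 0) | (0 + 0) :: ··d··> n5
  n4 = (0 + 0) | (b.(0 + 0) + d.(0 + 0)) :: ··b··> n5, ··d··> n5
  n5 = (0 + 0) | (0 + 0) :: ·
Partition-refinement fixed point:
  B0 = {m0}
  B1 = {m1}
  B2 = {m4}
  B3 = {m5, n5}
  B4 = {m3, n3}
  B5 = {m2, n2}
  B6 = {n0}
  B7 = {n1}
  B8 = {n4}
m0 ∈ B0, n0 ∈ B6 → different blocks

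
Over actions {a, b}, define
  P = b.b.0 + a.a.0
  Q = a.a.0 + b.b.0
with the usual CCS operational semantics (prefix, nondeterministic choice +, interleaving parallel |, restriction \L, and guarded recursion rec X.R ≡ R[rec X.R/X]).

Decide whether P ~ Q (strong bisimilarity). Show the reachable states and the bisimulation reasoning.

YES

LTS(P): 4 reachable states
  m0 = b.b.0 + a.a.0 has moves --a--▸ m1, --b--▸ m2
  m1 = a.0 has moves --a--▸ m3
  m2 = b.0 has moves --b--▸ m3
  m3 = 0 has moves deadlocked
LTS(Q): 4 reachable states
  n0 = a.a.0 + b.b.0 has moves --a--▸ n1, --b--▸ n2
  n1 = a.0 has moves --a--▸ n3
  n2 = b.0 has moves --b--▸ n3
  n3 = 0 has moves deadlocked
Partition-refinement fixed point:
  B0 = {m0, n0}
  B1 = {m2, n2}
  B2 = {m3, n3}
  B3 = {m1, n1}
m0 ∈ B0, n0 ∈ B0 → same block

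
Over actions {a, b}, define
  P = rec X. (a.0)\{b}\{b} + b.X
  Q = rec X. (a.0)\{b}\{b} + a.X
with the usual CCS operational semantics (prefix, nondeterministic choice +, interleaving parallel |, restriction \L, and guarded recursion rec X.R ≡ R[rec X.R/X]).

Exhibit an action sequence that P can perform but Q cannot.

b

Reachable graph of P (2 states):
  m0 = rec X. (a.0)\{b}\{b} + b.X :: =a=> m1, =b=> m0
  m1 = 0\{b}\{b} :: deadlocked
Reachable graph of Q (2 states):
  n0 = rec X. (a.0)\{b}\{b} + a.X :: =a=> n0, =a=> n1
  n1 = 0\{b}\{b} :: deadlocked
Run σ = ⟨b⟩ on P: start {m0}
  after b @ step 1: {m0}
  ✓ P
Run σ = ⟨b⟩ on Q: start {n0}
  after b @ step 1: ∅  — Q cannot continue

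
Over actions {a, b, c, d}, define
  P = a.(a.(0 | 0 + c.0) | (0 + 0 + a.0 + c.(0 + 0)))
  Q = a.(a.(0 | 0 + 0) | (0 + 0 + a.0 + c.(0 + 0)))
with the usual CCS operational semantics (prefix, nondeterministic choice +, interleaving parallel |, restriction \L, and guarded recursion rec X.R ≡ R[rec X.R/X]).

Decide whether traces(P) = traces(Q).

P's transition system — 10 states:
  s0 = a.(a.(0 | 0 + c.0) | (0 + 0 + a.0 + c.(0 + 0))) | --a--▸ s1
  s1 = a.(0 | 0 + c.0) | (0 + 0 + a.0 + c.(0 + 0)) | --a--▸ s2, --a--▸ s3, --c--▸ s4
  s2 = (0 | 0 + c.0) | (0 + 0 + a.0 + c.(0 + 0)) | --a--▸ s5, --c--▸ s6, --c--▸ s7
  s3 = a.(0 | 0 + c.0) | 0 | --a--▸ s5
  s4 = a.(0 | 0 + c.0) | (0 + 0) | --a--▸ s6
  s5 = (0 | 0 + c.0) | 0 | --c--▸ s8
  s6 = (0 | 0 + c.0) | (0 + 0) | --c--▸ s9
  s7 = 0 | (0 + 0 + a.0 + c.(0 + 0)) | --a--▸ s8, --c--▸ s9
  s8 = 0 | 0 | ·
  s9 = 0 | (0 + 0) | ·
Q's transition system — 7 states:
  t0 = a.(a.(0 | 0 + 0) | (0 + 0 + a.0 + c.(0 + 0))) | --a--▸ t1
  t1 = a.(0 | 0 + 0) | (0 + 0 + a.0 + c.(0 + 0)) | --a--▸ t2, --a--▸ t3, --c--▸ t4
  t2 = (0 | 0 + 0) | (0 + 0 + a.0 + c.(0 + 0)) | --a--▸ t5, --c--▸ t6
  t3 = a.(0 | 0 + 0) | 0 | --a--▸ t5
  t4 = a.(0 | 0 + 0) | (0 + 0) | --a--▸ t6
  t5 = (0 | 0 + 0) | 0 | ·
  t6 = (0 | 0 + 0) | (0 + 0) | ·
Run σ = ⟨aaac⟩ on P: start {s0}
  [1] a ⇒ {s1}
  [2] a ⇒ {s2, s3}
  [3] a ⇒ {s5}
  [4] c ⇒ {s8}
  ✓ P
Run σ = ⟨aaac⟩ on Q: start {t0}
  [1] a ⇒ {t1}
  [2] a ⇒ {t2, t3}
  [3] a ⇒ {t5}
  [4] c ⇒ no successor for Q

traces(P) ≠ traces(Q) — witness ⟨aaac⟩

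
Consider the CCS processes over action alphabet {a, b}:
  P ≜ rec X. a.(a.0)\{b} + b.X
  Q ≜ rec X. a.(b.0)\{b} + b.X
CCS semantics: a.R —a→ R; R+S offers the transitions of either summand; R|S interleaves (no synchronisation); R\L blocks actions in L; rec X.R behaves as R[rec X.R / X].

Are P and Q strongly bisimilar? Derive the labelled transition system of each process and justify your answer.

NO

Reachable graph of P (3 states):
  u0 = rec X. a.(a.0)\{b} + b.X → —a→ u1, —b→ u0
  u1 = (a.0)\{b} → —a→ u2
  u2 = 0\{b} → ·
Reachable graph of Q (2 states):
  v0 = rec X. a.(b.0)\{b} + b.X → —a→ v1, —b→ v0
  v1 = (b.0)\{b} → ·
Coarsest stable partition (strong bisimilarity classes):
  B0 = {u0}
  B1 = {u1}
  B2 = {u2, v1}
  B3 = {v0}
u0 ∈ B0, v0 ∈ B3 → different blocks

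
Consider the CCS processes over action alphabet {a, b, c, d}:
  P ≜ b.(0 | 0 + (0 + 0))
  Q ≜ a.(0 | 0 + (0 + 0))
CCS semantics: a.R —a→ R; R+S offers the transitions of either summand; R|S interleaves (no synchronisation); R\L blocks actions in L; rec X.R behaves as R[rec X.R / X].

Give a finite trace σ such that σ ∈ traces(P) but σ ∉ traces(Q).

b

P's transition system — 2 states:
  m0 = b.(0 | 0 + (0 + 0)) | --b--▸ m1
  m1 = 0 | 0 + (0 + 0) | ·
Q's transition system — 2 states:
  n0 = a.(0 | 0 + (0 + 0)) | --a--▸ n1
  n1 = 0 | 0 + (0 + 0) | ·
Executing b from P (initial set {m0}):
  after b @ step 1: {m1}
  P completes σ.
Executing b from Q (initial set {n0}):
  after b @ step 1: ∅  — Q cannot continue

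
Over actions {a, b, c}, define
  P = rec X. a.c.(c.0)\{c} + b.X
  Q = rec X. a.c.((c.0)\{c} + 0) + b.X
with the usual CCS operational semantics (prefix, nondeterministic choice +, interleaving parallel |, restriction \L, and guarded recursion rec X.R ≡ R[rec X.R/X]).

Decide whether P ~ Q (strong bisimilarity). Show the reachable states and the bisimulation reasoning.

P's transition system — 3 states:
  s0 = rec X. a.c.(c.0)\{c} + b.X :: --a--▸ s1, --b--▸ s0
  s1 = c.(c.0)\{c} :: --c--▸ s2
  s2 = (c.0)\{c} :: (no moves)
Q's transition system — 3 states:
  t0 = rec X. a.c.((c.0)\{c} + 0) + b.X :: --a--▸ t1, --b--▸ t0
  t1 = c.((c.0)\{c} + 0) :: --c--▸ t2
  t2 = (c.0)\{c} + 0 :: (no moves)
Bisimilarity quotient blocks:
  B0 = {s0, t0}
  B1 = {s1, t1}
  B2 = {s2, t2}
s0 ∈ B0, t0 ∈ B0 → same block

YES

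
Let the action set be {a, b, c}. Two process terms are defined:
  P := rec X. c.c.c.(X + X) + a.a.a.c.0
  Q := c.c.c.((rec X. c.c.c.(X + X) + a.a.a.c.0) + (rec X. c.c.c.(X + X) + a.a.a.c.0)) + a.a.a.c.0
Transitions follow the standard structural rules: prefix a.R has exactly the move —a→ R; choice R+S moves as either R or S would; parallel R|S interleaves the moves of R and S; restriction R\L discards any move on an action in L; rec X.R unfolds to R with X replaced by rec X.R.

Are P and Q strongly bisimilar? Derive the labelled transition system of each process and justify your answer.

Reachable graph of P (8 states):
  m0 = rec X. c.c.c.(X + X) + a.a.a.c.0 has moves ··a··> m1, ··c··> m2
  m1 = a.a.c.0 has moves ··a··> m3
  m2 = c.c.((rec X. c.c.c.(X + X) + a.a.a.c.0) + (rec X. c.c.c.(X + X) + a.a.a.c.0)) has moves ··c··> m4
  m3 = a.c.0 has moves ··a··> m5
  m4 = c.((rec X. c.c.c.(X + X) + a.a.a.c.0) + (rec X. c.c.c.(X + X) + a.a.a.c.0)) has moves ··c··> m6
  m5 = c.0 has moves ··c··> m7
  m6 = (rec X. c.c.c.(X + X) + a.a.a.c.0) + (rec X. c.c.c.(X + X) + a.a.a.c.0) has moves ··a··> m1, ··c··> m2
  m7 = 0 has moves ·
Reachable graph of Q (8 states):
  n0 = c.c.c.((rec X. c.c.c.(X + X) + a.a.a.c.0) + (rec X. c.c.c.(X + X) + a.a.a.c.0)) + a.a.a.c.0 has moves ··a··> n1, ··c··> n2
  n1 = a.a.c.0 has moves ··a··> n3
  n2 = c.c.((rec X. c.c.c.(X + X) + a.a.a.c.0) + (rec X. c.c.c.(X + X) + a.a.a.c.0)) has moves ··c··> n4
  n3 = a.c.0 has moves ··a··> n5
  n4 = c.((rec X. c.c.c.(X + X) + a.a.a.c.0) + (rec X. c.c.c.(X + X) + a.a.a.c.0)) has moves ··c··> n6
  n5 = c.0 has moves ··c··> n7
  n6 = (rec X. c.c.c.(X + X) + a.a.a.c.0) + (rec X. c.c.c.(X + X) + a.a.a.c.0) has moves ··a··> n1, ··c··> n2
  n7 = 0 has moves ·
Coarsest stable partition (strong bisimilarity classes):
  B0 = {m0, m6, n0, n6}
  B1 = {m2, n2}
  B2 = {m4, n4}
  B3 = {m1, n1}
  B4 = {m3, n3}
  B5 = {m5, n5}
  B6 = {m7, n7}
m0 ∈ B0, n0 ∈ B0 → same block

YES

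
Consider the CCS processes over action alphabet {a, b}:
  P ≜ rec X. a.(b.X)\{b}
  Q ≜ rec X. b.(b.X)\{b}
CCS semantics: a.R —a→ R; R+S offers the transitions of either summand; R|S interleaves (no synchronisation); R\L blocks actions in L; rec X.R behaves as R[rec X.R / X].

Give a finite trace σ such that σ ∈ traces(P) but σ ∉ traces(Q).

a

LTS(P): 2 reachable states
  u0 = rec X. a.(b.X)\{b} has moves =a=> u1
  u1 = (b.(rec X. a.(b.X)\{b}))\{b} has moves ·
LTS(Q): 2 reachable states
  v0 = rec X. b.(b.X)\{b} has moves =b=> v1
  v1 = (b.(rec X. b.(b.X)\{b}))\{b} has moves ·
Run σ = ⟨a⟩ on P: start {u0}
  after a @ step 1: {u1}
  ✓ P
Run σ = ⟨a⟩ on Q: start {v0}
  after a @ step 1: no successor for Q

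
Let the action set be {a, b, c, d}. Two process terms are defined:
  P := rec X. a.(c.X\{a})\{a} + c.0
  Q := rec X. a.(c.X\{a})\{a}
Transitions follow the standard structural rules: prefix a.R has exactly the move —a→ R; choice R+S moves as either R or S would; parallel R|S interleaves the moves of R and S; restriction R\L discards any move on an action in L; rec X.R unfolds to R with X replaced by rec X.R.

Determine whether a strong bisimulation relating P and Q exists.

Reachable graph of P (5 states):
  s0 = rec X. a.(c.X\{a})\{a} + c.0 :: --a--▸ s1, --c--▸ s2
  s1 = (c.(rec X. a.(c.X\{a})\{a} + c.0)\{a})\{a} :: --c--▸ s3
  s2 = 0 :: (no moves)
  s3 = (rec X. a.(c.X\{a})\{a} + c.0)\{a}\{a} :: --c--▸ s4
  s4 = 0\{a}\{a} :: (no moves)
Reachable graph of Q (3 states):
  t0 = rec X. a.(c.X\{a})\{a} :: --a--▸ t1
  t1 = (c.(rec X. a.(c.X\{a})\{a})\{a})\{a} :: --c--▸ t2
  t2 = (rec X. a.(c.X\{a})\{a})\{a}\{a} :: (no moves)
Bisimilarity quotient blocks:
  B0 = {s0}
  B1 = {s1}
  B2 = {s3, t1}
  B3 = {s2, s4, t2}
  B4 = {t0}
s0 ∈ B0, t0 ∈ B4 → different blocks

not bisimilar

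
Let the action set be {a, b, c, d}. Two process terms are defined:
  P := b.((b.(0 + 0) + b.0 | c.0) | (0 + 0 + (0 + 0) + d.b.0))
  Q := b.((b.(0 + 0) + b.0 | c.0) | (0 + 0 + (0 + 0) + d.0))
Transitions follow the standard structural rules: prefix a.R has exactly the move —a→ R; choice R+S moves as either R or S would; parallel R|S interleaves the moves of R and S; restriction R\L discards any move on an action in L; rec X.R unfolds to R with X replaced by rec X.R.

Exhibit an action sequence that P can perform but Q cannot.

LTS(P): 16 reachable states
  p0 = b.((b.(0 + 0) + b.0 | c.0) | (0 + 0 + (0 + 0) + d.b.0)) has moves ··b··> p1
  p1 = (b.(0 + 0) + b.0 | c.0) | (0 + 0 + (0 + 0) + d.b.0) has moves ··b··> p2, ··b··> p3, ··c··> p4, ··d··> p5
  p2 = (0 + 0) | (0 + 0 + (0 + 0) + d.b.0) has moves ··d··> p6
  p3 = 0 | c.0 | (0 + 0 + (0 + 0) + d.b.0) has moves ··c··> p7, ··d··> p8
  p4 = b.0 | 0 | (0 + 0 + (0 + 0) + d.b.0) has moves ··b··> p7, ··d··> p9
  p5 = (b.(0 + 0) + b.0 | c.0) | b.0 has moves ··b··> p10, ··b··> p6, ··b··> p8, ··c··> p9
  p6 = (0 + 0) | b.0 has moves ··b··> p11
  p7 = 0 | 0 | (0 + 0 + (0 + 0) + d.b.0) has moves ··d··> p12
  p8 = 0 | c.0 | b.0 has moves ··b··> p13, ··c··> p12
  p9 = b.0 | 0 | b.0 has moves ··b··> p12, ··b··> p14
  p10 = (b.(0 + 0) + b.0 | c.0) | 0 has moves ··b··> p11, ··b··> p13, ··c··> p14
  p11 = (0 + 0) | 0 has moves deadlocked
  p12 = 0 | 0 | b.0 has moves ··b··> p15
  p13 = 0 | c.0 | 0 has moves ··c··> p15
  p14 = b.0 | 0 | 0 has moves ··b··> p15
  p15 = 0 | 0 | 0 has moves deadlocked
LTS(Q): 11 reachable states
  q0 = b.((b.(0 + 0) + b.0 | c.0) | (0 + 0 + (0 + 0) + d.0)) has moves ··b··> q1
  q1 = (b.(0 + 0) + b.0 | c.0) | (0 + 0 + (0 + 0) + d.0) has moves ··b··> q2, ··b··> q3, ··c··> q4, ··d··> q5
  q2 = (0 + 0) | (0 + 0 + (0 + 0) + d.0) has moves ··d··> q6
  q3 = 0 | c.0 | (0 + 0 + (0 + 0) + d.0) has moves ··c··> q7, ··d··> q8
  q4 = b.0 | 0 | (0 + 0 + (0 + 0) + d.0) has moves ··b··> q7, ··d··> q9
  q5 = (b.(0 + 0) + b.0 | c.0) | 0 has moves ··b··> q6, ··b··> q8, ··c··> q9
  q6 = (0 + 0) | 0 has moves deadlocked
  q7 = 0 | 0 | (0 + 0 + (0 + 0) + d.0) has moves ··d··> q10
  q8 = 0 | c.0 | 0 has moves ··c··> q10
  q9 = b.0 | 0 | 0 has moves ··b··> q10
  q10 = 0 | 0 | 0 has moves deadlocked
Executing bbdb from P (initial set {p0}):
  after b @ step 1: {p1}
  after b @ step 2: {p2, p3}
  after d @ step 3: {p6, p8}
  after b @ step 4: {p11, p13}
  ✓ P
Executing bbdb from Q (initial set {q0}):
  after b @ step 1: {q1}
  after b @ step 2: {q2, q3}
  after d @ step 3: {q6, q8}
  after b @ step 4: ∅ (Q stuck)

bbdb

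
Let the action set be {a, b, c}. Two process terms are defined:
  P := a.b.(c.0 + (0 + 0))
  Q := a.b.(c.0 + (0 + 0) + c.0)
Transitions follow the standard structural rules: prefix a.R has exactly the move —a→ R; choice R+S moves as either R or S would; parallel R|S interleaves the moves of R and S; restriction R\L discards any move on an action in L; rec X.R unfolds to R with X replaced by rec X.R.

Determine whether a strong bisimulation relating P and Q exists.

P's transition system — 4 states:
  s0 = a.b.(c.0 + (0 + 0)) | --a--▸ s1
  s1 = b.(c.0 + (0 + 0)) | --b--▸ s2
  s2 = c.0 + (0 + 0) | --c--▸ s3
  s3 = 0 | deadlocked
Q's transition system — 4 states:
  t0 = a.b.(c.0 + (0 + 0) + c.0) | --a--▸ t1
  t1 = b.(c.0 + (0 + 0) + c.0) | --b--▸ t2
  t2 = c.0 + (0 + 0) + c.0 | --c--▸ t3
  t3 = 0 | deadlocked
Bisimilarity quotient blocks:
  B0 = {s0, t0}
  B1 = {s1, t1}
  B2 = {s2, t2}
  B3 = {s3, t3}
s0 ∈ B0, t0 ∈ B0 → same block

bisimilar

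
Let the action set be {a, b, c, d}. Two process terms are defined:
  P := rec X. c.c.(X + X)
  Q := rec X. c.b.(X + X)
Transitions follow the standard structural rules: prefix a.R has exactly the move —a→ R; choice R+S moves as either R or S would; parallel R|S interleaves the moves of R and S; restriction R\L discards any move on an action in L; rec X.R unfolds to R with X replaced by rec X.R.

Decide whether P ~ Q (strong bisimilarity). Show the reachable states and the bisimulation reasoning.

NO

P's transition system — 3 states:
  u0 = rec X. c.c.(X + X) :: --c--▸ u1
  u1 = c.((rec X. c.c.(X + X)) + (rec X. c.c.(X + X))) :: --c--▸ u2
  u2 = (rec X. c.c.(X + X)) + (rec X. c.c.(X + X)) :: --c--▸ u1
Q's transition system — 3 states:
  v0 = rec X. c.b.(X + X) :: --c--▸ v1
  v1 = b.((rec X. c.b.(X + X)) + (rec X. c.b.(X + X))) :: --b--▸ v2
  v2 = (rec X. c.b.(X + X)) + (rec X. c.b.(X + X)) :: --c--▸ v1
Coarsest stable partition (strong bisimilarity classes):
  B0 = {u0, u1, u2}
  B1 = {v0, v2}
  B2 = {v1}
u0 ∈ B0, v0 ∈ B1 → different blocks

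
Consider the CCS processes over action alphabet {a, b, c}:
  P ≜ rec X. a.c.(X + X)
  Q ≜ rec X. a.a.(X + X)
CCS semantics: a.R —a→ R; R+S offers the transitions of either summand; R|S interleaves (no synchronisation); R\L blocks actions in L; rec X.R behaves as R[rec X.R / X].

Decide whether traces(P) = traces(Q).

P's transition system — 3 states:
  p0 = rec X. a.c.(X + X) :: —a→ p1
  p1 = c.((rec X. a.c.(X + X)) + (rec X. a.c.(X + X))) :: —c→ p2
  p2 = (rec X. a.c.(X + X)) + (rec X. a.c.(X + X)) :: —a→ p1
Q's transition system — 3 states:
  q0 = rec X. a.a.(X + X) :: —a→ q1
  q1 = a.((rec X. a.a.(X + X)) + (rec X. a.a.(X + X))) :: —a→ q2
  q2 = (rec X. a.a.(X + X)) + (rec X. a.a.(X + X)) :: —a→ q1
Trace ⟨ac⟩ through P, begin at {p0}:
  after a @ step 1: {p1}
  after c @ step 2: {p2}
  — P admits the full trace.
Trace ⟨ac⟩ through Q, begin at {q0}:
  after a @ step 1: {q1}
  after c @ step 2: ∅  — Q cannot continue

traces(P) ≠ traces(Q) — witness ⟨ac⟩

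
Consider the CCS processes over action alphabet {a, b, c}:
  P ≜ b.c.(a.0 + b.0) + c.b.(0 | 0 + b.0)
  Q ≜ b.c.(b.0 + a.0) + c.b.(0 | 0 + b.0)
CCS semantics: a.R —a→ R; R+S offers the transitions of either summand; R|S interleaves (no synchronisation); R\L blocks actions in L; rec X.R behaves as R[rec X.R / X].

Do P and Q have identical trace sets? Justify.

traces(P) = traces(Q)

LTS(P): 6 reachable states
  p0 = b.c.(a.0 + b.0) + c.b.(0 | 0 + b.0) :: --b--▸ p1, --c--▸ p2
  p1 = c.(a.0 + b.0) :: --c--▸ p3
  p2 = b.(0 | 0 + b.0) :: --b--▸ p4
  p3 = a.0 + b.0 :: --a--▸ p5, --b--▸ p5
  p4 = 0 | 0 + b.0 :: --b--▸ p5
  p5 = 0 :: deadlocked
LTS(Q): 6 reachable states
  q0 = b.c.(b.0 + a.0) + c.b.(0 | 0 + b.0) :: --b--▸ q1, --c--▸ q2
  q1 = c.(b.0 + a.0) :: --c--▸ q3
  q2 = b.(0 | 0 + b.0) :: --b--▸ q4
  q3 = b.0 + a.0 :: --a--▸ q5, --b--▸ q5
  q4 = 0 | 0 + b.0 :: --b--▸ q5
  q5 = 0 :: deadlocked
Coarsest stable partition (strong bisimilarity classes):
  B0 = {p0, q0}
  B1 = {p2, q2}
  B2 = {p4, q4}
  B3 = {p5, q5}
  B4 = {p1, q1}
  B5 = {p3, q3}
p0 ∈ B0, q0 ∈ B0 → same block
Bisimilar ⇒ trace-equivalent.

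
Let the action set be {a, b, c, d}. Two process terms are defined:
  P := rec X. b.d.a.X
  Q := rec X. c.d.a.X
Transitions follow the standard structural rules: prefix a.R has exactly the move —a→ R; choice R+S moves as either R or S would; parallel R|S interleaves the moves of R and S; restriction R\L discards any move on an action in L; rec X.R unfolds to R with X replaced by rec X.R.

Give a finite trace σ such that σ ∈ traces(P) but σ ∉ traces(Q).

b

LTS(P): 3 reachable states
  s0 = rec X. b.d.a.X has moves -b-> s1
  s1 = d.a.(rec X. b.d.a.X) has moves -d-> s2
  s2 = a.(rec X. b.d.a.X) has moves -a-> s0
LTS(Q): 3 reachable states
  t0 = rec X. c.d.a.X has moves -c-> t1
  t1 = d.a.(rec X. c.d.a.X) has moves -d-> t2
  t2 = a.(rec X. c.d.a.X) has moves -a-> t0
Trace ⟨b⟩ through P, begin at {s0}:
  [1] b ⇒ {s1}
  — P admits the full trace.
Trace ⟨b⟩ through Q, begin at {t0}:
  [1] b ⇒ ∅  — Q cannot continue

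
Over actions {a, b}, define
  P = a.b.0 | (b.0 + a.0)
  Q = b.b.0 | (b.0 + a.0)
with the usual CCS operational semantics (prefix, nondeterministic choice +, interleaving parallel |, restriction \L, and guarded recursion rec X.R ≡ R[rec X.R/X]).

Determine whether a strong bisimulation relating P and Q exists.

Reachable graph of P (6 states):
  m0 = a.b.0 | (b.0 + a.0) :: =a=> m1, =a=> m2, =b=> m1
  m1 = a.b.0 | 0 :: =a=> m3
  m2 = b.0 | (b.0 + a.0) :: =a=> m3, =b=> m3, =b=> m4
  m3 = b.0 | 0 :: =b=> m5
  m4 = 0 | (b.0 + a.0) :: =a=> m5, =b=> m5
  m5 = 0 | 0 :: (no moves)
Reachable graph of Q (6 states):
  n0 = b.b.0 | (b.0 + a.0) :: =a=> n1, =b=> n1, =b=> n2
  n1 = b.b.0 | 0 :: =b=> n3
  n2 = b.0 | (b.0 + a.0) :: =a=> n3, =b=> n3, =b=> n4
  n3 = b.0 | 0 :: =b=> n5
  n4 = 0 | (b.0 + a.0) :: =a=> n5, =b=> n5
  n5 = 0 | 0 :: (no moves)
Coarsest stable partition (strong bisimilarity classes):
  B0 = {m0}
  B1 = {m1}
  B2 = {m3, n3}
  B3 = {m5, n5}
  B4 = {m2, n2}
  B5 = {m4, n4}
  B6 = {n0}
  B7 = {n1}
m0 ∈ B0, n0 ∈ B6 → different blocks

not bisimilar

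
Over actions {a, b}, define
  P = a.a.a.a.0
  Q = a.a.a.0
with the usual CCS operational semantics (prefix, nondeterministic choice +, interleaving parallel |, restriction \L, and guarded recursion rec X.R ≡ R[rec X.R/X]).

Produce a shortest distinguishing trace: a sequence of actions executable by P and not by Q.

aaaa

LTS(P): 5 reachable states
  m0 = a.a.a.a.0 ⊢ --a--▸ m1
  m1 = a.a.a.0 ⊢ --a--▸ m2
  m2 = a.a.0 ⊢ --a--▸ m3
  m3 = a.0 ⊢ --a--▸ m4
  m4 = 0 ⊢ (no moves)
LTS(Q): 4 reachable states
  n0 = a.a.a.0 ⊢ --a--▸ n1
  n1 = a.a.0 ⊢ --a--▸ n2
  n2 = a.0 ⊢ --a--▸ n3
  n3 = 0 ⊢ (no moves)
Executing aaaa from P (initial set {m0}):
  [1] a ⇒ {m1}
  [2] a ⇒ {m2}
  [3] a ⇒ {m3}
  [4] a ⇒ {m4}
  ✓ P
Executing aaaa from Q (initial set {n0}):
  [1] a ⇒ {n1}
  [2] a ⇒ {n2}
  [3] a ⇒ {n3}
  [4] a ⇒ no successor for Q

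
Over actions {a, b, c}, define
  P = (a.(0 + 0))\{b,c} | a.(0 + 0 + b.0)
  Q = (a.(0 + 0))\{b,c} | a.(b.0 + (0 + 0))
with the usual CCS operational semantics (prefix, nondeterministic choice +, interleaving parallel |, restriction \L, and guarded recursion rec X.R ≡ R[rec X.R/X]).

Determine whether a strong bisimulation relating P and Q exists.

Reachable graph of P (6 states):
  u0 = (a.(0 + 0))\{b,c} | a.(0 + 0 + b.0) ⊢ -a-> u1, -a-> u2
  u1 = (0 + 0)\{b,c} | a.(0 + 0 + b.0) ⊢ -a-> u3
  u2 = (a.(0 + 0))\{b,c} | (0 + 0 + b.0) ⊢ -a-> u3, -b-> u4
  u3 = (0 + 0)\{b,c} | (0 + 0 + b.0) ⊢ -b-> u5
  u4 = (a.(0 + 0))\{b,c} | 0 ⊢ -a-> u5
  u5 = (0 + 0)\{b,c} | 0 ⊢ ·
Reachable graph of Q (6 states):
  v0 = (a.(0 + 0))\{b,c} | a.(b.0 + (0 + 0)) ⊢ -a-> v1, -a-> v2
  v1 = (0 + 0)\{b,c} | a.(b.0 + (0 + 0)) ⊢ -a-> v3
  v2 = (a.(0 + 0))\{b,c} | (b.0 + (0 + 0)) ⊢ -a-> v3, -b-> v4
  v3 = (0 + 0)\{b,c} | (b.0 + (0 + 0)) ⊢ -b-> v5
  v4 = (a.(0 + 0))\{b,c} | 0 ⊢ -a-> v5
  v5 = (0 + 0)\{b,c} | 0 ⊢ ·
Coarsest stable partition (strong bisimilarity classes):
  B0 = {u0, v0}
  B1 = {u2, v2}
  B2 = {u3, v3}
  B3 = {u5, v5}
  B4 = {u4, v4}
  B5 = {u1, v1}
u0 ∈ B0, v0 ∈ B0 → same block

P ~ Q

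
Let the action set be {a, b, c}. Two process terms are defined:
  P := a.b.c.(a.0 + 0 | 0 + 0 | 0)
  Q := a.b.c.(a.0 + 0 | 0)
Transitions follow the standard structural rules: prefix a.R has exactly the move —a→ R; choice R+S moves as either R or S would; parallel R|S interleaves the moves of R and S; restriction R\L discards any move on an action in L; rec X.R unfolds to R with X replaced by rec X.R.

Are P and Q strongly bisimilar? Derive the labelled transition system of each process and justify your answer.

P's transition system — 5 states:
  m0 = a.b.c.(a.0 + 0 | 0 + 0 | 0) → =a=> m1
  m1 = b.c.(a.0 + 0 | 0 + 0 | 0) → =b=> m2
  m2 = c.(a.0 + 0 | 0 + 0 | 0) → =c=> m3
  m3 = a.0 + 0 | 0 + 0 | 0 → =a=> m4
  m4 = 0 → ·
Q's transition system — 5 states:
  n0 = a.b.c.(a.0 + 0 | 0) → =a=> n1
  n1 = b.c.(a.0 + 0 | 0) → =b=> n2
  n2 = c.(a.0 + 0 | 0) → =c=> n3
  n3 = a.0 + 0 | 0 → =a=> n4
  n4 = 0 → ·
Coarsest stable partition (strong bisimilarity classes):
  B0 = {m0, n0}
  B1 = {m1, n1}
  B2 = {m2, n2}
  B3 = {m3, n3}
  B4 = {m4, n4}
m0 ∈ B0, n0 ∈ B0 → same block

YES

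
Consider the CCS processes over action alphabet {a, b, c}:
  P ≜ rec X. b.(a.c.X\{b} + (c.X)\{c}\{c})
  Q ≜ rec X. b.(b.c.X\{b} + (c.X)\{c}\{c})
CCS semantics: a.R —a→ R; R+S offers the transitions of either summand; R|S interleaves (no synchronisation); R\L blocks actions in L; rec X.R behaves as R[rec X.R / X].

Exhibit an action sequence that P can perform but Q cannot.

ba

Reachable graph of P (4 states):
  u0 = rec X. b.(a.c.X\{b} + (c.X)\{c}\{c}) has moves ··b··> u1
  u1 = a.c.(rec X. b.(a.c.X\{b} + (c.X)\{c}\{c}))\{b} + (c.(rec X. b.(a.c.X\{b} + (c.X)\{c}\{c})))\{c}\{c} has moves ··a··> u2
  u2 = c.(rec X. b.(a.c.X\{b} + (c.X)\{c}\{c}))\{b} has moves ··c··> u3
  u3 = (rec X. b.(a.c.X\{b} + (c.X)\{c}\{c}))\{b} has moves ∅
Reachable graph of Q (4 states):
  v0 = rec X. b.(b.c.X\{b} + (c.X)\{c}\{c}) has moves ··b··> v1
  v1 = b.c.(rec X. b.(b.c.X\{b} + (c.X)\{c}\{c}))\{b} + (c.(rec X. b.(b.c.X\{b} + (c.X)\{c}\{c})))\{c}\{c} has moves ··b··> v2
  v2 = c.(rec X. b.(b.c.X\{b} + (c.X)\{c}\{c}))\{b} has moves ··c··> v3
  v3 = (rec X. b.(b.c.X\{b} + (c.X)\{c}\{c}))\{b} has moves ∅
Run σ = ⟨ba⟩ on P: start {u0}
  after b @ step 1: {u1}
  after a @ step 2: {u2}
  P completes σ.
Run σ = ⟨ba⟩ on Q: start {v0}
  after b @ step 1: {v1}
  after a @ step 2: no successor for Q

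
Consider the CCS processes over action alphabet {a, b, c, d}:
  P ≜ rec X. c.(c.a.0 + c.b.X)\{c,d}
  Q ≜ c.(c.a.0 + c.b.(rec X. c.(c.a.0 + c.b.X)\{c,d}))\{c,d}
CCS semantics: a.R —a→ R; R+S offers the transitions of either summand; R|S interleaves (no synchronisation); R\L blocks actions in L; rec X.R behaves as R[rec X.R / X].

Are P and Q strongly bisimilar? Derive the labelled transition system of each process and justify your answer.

P's transition system — 2 states:
  u0 = rec X. c.(c.a.0 + c.b.X)\{c,d} → ··c··> u1
  u1 = (c.a.0 + c.b.(rec X. c.(c.a.0 + c.b.X)\{c,d}))\{c,d} → stopped
Q's transition system — 2 states:
  v0 = c.(c.a.0 + c.b.(rec X. c.(c.a.0 + c.b.X)\{c,d}))\{c,d} → ··c··> v1
  v1 = (c.a.0 + c.b.(rec X. c.(c.a.0 + c.b.X)\{c,d}))\{c,d} → stopped
Bisimilarity quotient blocks:
  B0 = {u0, v0}
  B1 = {u1, v1}
u0 ∈ B0, v0 ∈ B0 → same block

YES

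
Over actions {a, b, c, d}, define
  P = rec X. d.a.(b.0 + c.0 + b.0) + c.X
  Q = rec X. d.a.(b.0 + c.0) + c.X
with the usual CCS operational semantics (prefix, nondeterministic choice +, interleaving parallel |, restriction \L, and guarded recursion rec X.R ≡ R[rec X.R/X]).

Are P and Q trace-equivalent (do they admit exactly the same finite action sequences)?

trace-equivalent

P's transition system — 4 states:
  m0 = rec X. d.a.(b.0 + c.0 + b.0) + c.X :: —c→ m0, —d→ m1
  m1 = a.(b.0 + c.0 + b.0) :: —a→ m2
  m2 = b.0 + c.0 + b.0 :: —b→ m3, —c→ m3
  m3 = 0 :: (no moves)
Q's transition system — 4 states:
  n0 = rec X. d.a.(b.0 + c.0) + c.X :: —c→ n0, —d→ n1
  n1 = a.(b.0 + c.0) :: —a→ n2
  n2 = b.0 + c.0 :: —b→ n3, —c→ n3
  n3 = 0 :: (no moves)
Bisimilarity quotient blocks:
  B0 = {m0, n0}
  B1 = {m1, n1}
  B2 = {m2, n2}
  B3 = {m3, n3}
m0 ∈ B0, n0 ∈ B0 → same block
Bisimilar ⇒ trace-equivalent.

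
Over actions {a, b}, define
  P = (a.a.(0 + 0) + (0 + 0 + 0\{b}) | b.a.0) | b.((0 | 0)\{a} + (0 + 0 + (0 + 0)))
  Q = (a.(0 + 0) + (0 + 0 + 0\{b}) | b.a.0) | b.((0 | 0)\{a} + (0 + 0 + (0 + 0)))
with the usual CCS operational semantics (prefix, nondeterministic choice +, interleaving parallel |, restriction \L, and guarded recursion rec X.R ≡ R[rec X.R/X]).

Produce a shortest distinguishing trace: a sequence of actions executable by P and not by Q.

LTS(P): 10 reachable states
  s0 = (a.a.(0 + 0) + (0 + 0 + 0\{b}) | b.a.0) | b.((0 | 0)\{a} + (0 + 0 + (0 + 0))) | -a-> s1, -b-> s2, -b-> s3
  s1 = a.(0 + 0) | b.((0 | 0)\{a} + (0 + 0 + (0 + 0))) | -a-> s4, -b-> s5
  s2 = (0 + 0 + 0\{b}) | a.0 | b.((0 | 0)\{a} + (0 + 0 + (0 + 0))) | -a-> s6, -b-> s7
  s3 = (a.a.(0 + 0) + (0 + 0 + 0\{b}) | b.a.0) | ((0 | 0)\{a} + (0 + 0 + (0 + 0))) | -a-> s5, -b-> s7
  s4 = (0 + 0) | b.((0 | 0)\{a} + (0 + 0 + (0 + 0))) | -b-> s8
  s5 = a.(0 + 0) | ((0 | 0)\{a} + (0 + 0 + (0 + 0))) | -a-> s8
  s6 = (0 + 0 + 0\{b}) | 0 | b.((0 | 0)\{a} + (0 + 0 + (0 + 0))) | -b-> s9
  s7 = (0 + 0 + 0\{b}) | a.0 | ((0 | 0)\{a} + (0 + 0 + (0 + 0))) | -a-> s9
  s8 = (0 + 0) | ((0 | 0)\{a} + (0 + 0 + (0 + 0))) | ·
  s9 = (0 + 0 + 0\{b}) | 0 | ((0 | 0)\{a} + (0 + 0 + (0 + 0))) | ·
LTS(Q): 8 reachable states
  t0 = (a.(0 + 0) + (0 + 0 + 0\{b}) | b.a.0) | b.((0 | 0)\{a} + (0 + 0 + (0 + 0))) | -a-> t1, -b-> t2, -b-> t3
  t1 = (0 + 0) | b.((0 | 0)\{a} + (0 + 0 + (0 + 0))) | -b-> t4
  t2 = (0 + 0 + 0\{b}) | a.0 | b.((0 | 0)\{a} + (0 + 0 + (0 + 0))) | -a-> t5, -b-> t6
  t3 = (a.(0 + 0) + (0 + 0 + 0\{b}) | b.a.0) | ((0 | 0)\{a} + (0 + 0 + (0 + 0))) | -a-> t4, -b-> t6
  t4 = (0 + 0) | ((0 | 0)\{a} + (0 + 0 + (0 + 0))) | ·
  t5 = (0 + 0 + 0\{b}) | 0 | b.((0 | 0)\{a} + (0 + 0 + (0 + 0))) | -b-> t7
  t6 = (0 + 0 + 0\{b}) | a.0 | ((0 | 0)\{a} + (0 + 0 + (0 + 0))) | -a-> t7
  t7 = (0 + 0 + 0\{b}) | 0 | ((0 | 0)\{a} + (0 + 0 + (0 + 0))) | ·
Run σ = ⟨aa⟩ on P: start {s0}
  step 1 (a): {s1}
  step 2 (a): {s4}
  P completes σ.
Run σ = ⟨aa⟩ on Q: start {t0}
  step 1 (a): {t1}
  step 2 (a): no successor for Q

aa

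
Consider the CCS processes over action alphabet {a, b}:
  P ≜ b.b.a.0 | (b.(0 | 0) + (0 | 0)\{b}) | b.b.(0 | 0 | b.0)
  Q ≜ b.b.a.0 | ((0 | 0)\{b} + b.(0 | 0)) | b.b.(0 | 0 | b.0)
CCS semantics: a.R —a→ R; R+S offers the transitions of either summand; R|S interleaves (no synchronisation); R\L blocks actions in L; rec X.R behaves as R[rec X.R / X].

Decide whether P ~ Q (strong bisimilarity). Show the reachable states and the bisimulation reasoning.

P's transition system — 32 states:
  m0 = b.b.a.0 | (b.(0 | 0) + (0 | 0)\{b}) | b.b.(0 | 0 | b.0) has moves --b--▸ m1, --b--▸ m2, --b--▸ m3
  m1 = b.a.0 | (b.(0 | 0) + (0 | 0)\{b}) | b.b.(0 | 0 | b.0) has moves --b--▸ m4, --b--▸ m5, --b--▸ m6
  m2 = b.b.a.0 | (0 | 0) | b.b.(0 | 0 | b.0) has moves --b--▸ m5, --b--▸ m7
  m3 = b.b.a.0 | (b.(0 | 0) + (0 | 0)\{b}) | b.(0 | 0 | b.0) has moves --b--▸ m6, --b--▸ m7, --b--▸ m8
  m4 = a.0 | (b.(0 | 0) + (0 | 0)\{b}) | b.b.(0 | 0 | b.0) has moves --a--▸ m9, --b--▸ m10, --b--▸ m11
  m5 = b.a.0 | (0 | 0) | b.b.(0 | 0 | b.0) has moves --b--▸ m10, --b--▸ m12
  m6 = b.a.0 | (b.(0 | 0) + (0 | 0)\{b}) | b.(0 | 0 | b.0) has moves --b--▸ m11, --b--▸ m12, --b--▸ m13
  m7 = b.b.a.0 | (0 | 0) | b.(0 | 0 | b.0) has moves --b--▸ m12, --b--▸ m14
  m8 = b.b.a.0 | (b.(0 | 0) + (0 | 0)\{b}) | (0 | 0 | b.0) has moves --b--▸ m13, --b--▸ m14, --b--▸ m15
  m9 = 0 | (b.(0 | 0) + (0 | 0)\{b}) | b.b.(0 | 0 | b.0) has moves --b--▸ m16, --b--▸ m17
  m10 = a.0 | (0 | 0) | b.b.(0 | 0 | b.0) has moves --a--▸ m16, --b--▸ m18
  m11 = a.0 | (b.(0 | 0) + (0 | 0)\{b}) | b.(0 | 0 | b.0) has moves --a--▸ m17, --b--▸ m18, --b--▸ m19
  m12 = b.a.0 | (0 | 0) | b.(0 | 0 | b.0) has moves --b--▸ m18, --b--▸ m20
  m13 = b.a.0 | (b.(0 | 0) + (0 | 0)\{b}) | (0 | 0 | b.0) has moves --b--▸ m19, --b--▸ m20, --b--▸ m21
  m14 = b.b.a.0 | (0 | 0) | (0 | 0 | b.0) has moves --b--▸ m20, --b--▸ m22
  m15 = b.b.a.0 | (b.(0 | 0) + (0 | 0)\{b}) | (0 | 0 | 0) has moves --b--▸ m21, --b--▸ m22
  m16 = 0 | (0 | 0) | b.b.(0 | 0 | b.0) has moves --b--▸ m23
  m17 = 0 | (b.(0 | 0) + (0 | 0)\{b}) | b.(0 | 0 | b.0) has moves --b--▸ m23, --b--▸ m24
  m18 = a.0 | (0 | 0) | b.(0 | 0 | b.0) has moves --a--▸ m23, --b--▸ m25
  m19 = a.0 | (b.(0 | 0) + (0 | 0)\{b}) | (0 | 0 | b.0) has moves --a--▸ m24, --b--▸ m25, --b--▸ m26
  m20 = b.a.0 | (0 | 0) | (0 | 0 | b.0) has moves --b--▸ m25, --b--▸ m27
  m21 = b.a.0 | (b.(0 | 0) + (0 | 0)\{b}) | (0 | 0 | 0) has moves --b--▸ m26, --b--▸ m27
  m22 = b.b.a.0 | (0 | 0) | (0 | 0 | 0) has moves --b--▸ m27
  m23 = 0 | (0 | 0) | b.(0 | 0 | b.0) has moves --b--▸ m28
  m24 = 0 | (b.(0 | 0) + (0 | 0)\{b}) | (0 | 0 | b.0) has moves --b--▸ m28, --b--▸ m29
  m25 = a.0 | (0 | 0) | (0 | 0 | b.0) has moves --a--▸ m28, --b--▸ m30
  m26 = a.0 | (b.(0 | 0) + (0 | 0)\{b}) | (0 | 0 | 0) has moves --a--▸ m29, --b--▸ m30
  m27 = b.a.0 | (0 | 0) | (0 | 0 | 0) has moves --b--▸ m30
  m28 = 0 | (0 | 0) | (0 | 0 | b.0) has moves --b--▸ m31
  m29 = 0 | (b.(0 | 0) + (0 | 0)\{b}) | (0 | 0 | 0) has moves --b--▸ m31
  m30 = a.0 | (0 | 0) | (0 | 0 | 0) has moves --a--▸ m31
  m31 = 0 | (0 | 0) | (0 | 0 | 0) has moves ·
Q's transition system — 32 states:
  n0 = b.b.a.0 | ((0 | 0)\{b} + b.(0 | 0)) | b.b.(0 | 0 | b.0) has moves --b--▸ n1, --b--▸ n2, --b--▸ n3
  n1 = b.a.0 | ((0 | 0)\{b} + b.(0 | 0)) | b.b.(0 | 0 | b.0) has moves --b--▸ n4, --b--▸ n5, --b--▸ n6
  n2 = b.b.a.0 | ((0 | 0)\{b} + b.(0 | 0)) | b.(0 | 0 | b.0) has moves --b--▸ n5, --b--▸ n7, --b--▸ n8
  n3 = b.b.a.0 | (0 | 0) | b.b.(0 | 0 | b.0) has moves --b--▸ n6, --b--▸ n8
  n4 = a.0 | ((0 | 0)\{b} + b.(0 | 0)) | b.b.(0 | 0 | b.0) has moves --a--▸ n9, --b--▸ n10, --b--▸ n11
  n5 = b.a.0 | ((0 | 0)\{b} + b.(0 | 0)) | b.(0 | 0 | b.0) has moves --b--▸ n10, --b--▸ n12, --b--▸ n13
  n6 = b.a.0 | (0 | 0) | b.b.(0 | 0 | b.0) has moves --b--▸ n11, --b--▸ n13
  n7 = b.b.a.0 | ((0 | 0)\{b} + b.(0 | 0)) | (0 | 0 | b.0) has moves --b--▸ n12, --b--▸ n14, --b--▸ n15
  n8 = b.b.a.0 | (0 | 0) | b.(0 | 0 | b.0) has moves --b--▸ n13, --b--▸ n15
  n9 = 0 | ((0 | 0)\{b} + b.(0 | 0)) | b.b.(0 | 0 | b.0) has moves --b--▸ n16, --b--▸ n17
  n10 = a.0 | ((0 | 0)\{b} + b.(0 | 0)) | b.(0 | 0 | b.0) has moves --a--▸ n16, --b--▸ n18, --b--▸ n19
  n11 = a.0 | (0 | 0) | b.b.(0 | 0 | b.0) has moves --a--▸ n17, --b--▸ n19
  n12 = b.a.0 | ((0 | 0)\{b} + b.(0 | 0)) | (0 | 0 | b.0) has moves --b--▸ n18, --b--▸ n20, --b--▸ n21
  n13 = b.a.0 | (0 | 0) | b.(0 | 0 | b.0) has moves --b--▸ n19, --b--▸ n21
  n14 = b.b.a.0 | ((0 | 0)\{b} + b.(0 | 0)) | (0 | 0 | 0) has moves --b--▸ n20, --b--▸ n22
  n15 = b.b.a.0 | (0 | 0) | (0 | 0 | b.0) has moves --b--▸ n21, --b--▸ n22
  n16 = 0 | ((0 | 0)\{b} + b.(0 | 0)) | b.(0 | 0 | b.0) has moves --b--▸ n23, --b--▸ n24
  n17 = 0 | (0 | 0) | b.b.(0 | 0 | b.0) has moves --b--▸ n24
  n18 = a.0 | ((0 | 0)\{b} + b.(0 | 0)) | (0 | 0 | b.0) has moves --a--▸ n23, --b--▸ n25, --b--▸ n26
  n19 = a.0 | (0 | 0) | b.(0 | 0 | b.0) has moves --a--▸ n24, --b--▸ n26
  n20 = b.a.0 | ((0 | 0)\{b} + b.(0 | 0)) | (0 | 0 | 0) has moves --b--▸ n25, --b--▸ n27
  n21 = b.a.0 | (0 | 0) | (0 | 0 | b.0) has moves --b--▸ n26, --b--▸ n27
  n22 = b.b.a.0 | (0 | 0) | (0 | 0 | 0) has moves --b--▸ n27
  n23 = 0 | ((0 | 0)\{b} + b.(0 | 0)) | (0 | 0 | b.0) has moves --b--▸ n28, --b--▸ n29
  n24 = 0 | (0 | 0) | b.(0 | 0 | b.0) has moves --b--▸ n29
  n25 = a.0 | ((0 | 0)\{b} + b.(0 | 0)) | (0 | 0 | 0) has moves --a--▸ n28, --b--▸ n30
  n26 = a.0 | (0 | 0) | (0 | 0 | b.0) has moves --a--▸ n29, --b--▸ n30
  n27 = b.a.0 | (0 | 0) | (0 | 0 | 0) has moves --b--▸ n30
  n28 = 0 | ((0 | 0)\{b} + b.(0 | 0)) | (0 | 0 | 0) has moves --b--▸ n31
  n29 = 0 | (0 | 0) | (0 | 0 | b.0) has moves --b--▸ n31
  n30 = a.0 | (0 | 0) | (0 | 0 | 0) has moves --a--▸ n31
  n31 = 0 | (0 | 0) | (0 | 0 | 0) has moves ·
Coarsest stable partition (strong bisimilarity classes):
  B0 = {m0, n0}
  B1 = {m1, n1}
  B2 = {m5, m6, n5, n6}
  B3 = {m12, m13, n12, n13}
  B4 = {m20, m21, n20, n21}
  B5 = {m25, m26, n25, n26}
  B6 = {m28, m29, n28, n29}
  B7 = {m31, n31}
  B8 = {m30, n30}
  B9 = {m27, n27}
  B10 = {m18, m19, n18, n19}
  B11 = {m23, m24, n23, n24}
  B12 = {m10, m11, n10, n11}
  B13 = {m16, m17, n16, n17}
  B14 = {m4, n4}
  B15 = {m9, n9}
  B16 = {m2, m3, n2, n3}
  B17 = {m7, m8, n7, n8}
  B18 = {m14, m15, n14, n15}
  B19 = {m22, n22}
m0 ∈ B0, n0 ∈ B0 → same block

bisimilar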